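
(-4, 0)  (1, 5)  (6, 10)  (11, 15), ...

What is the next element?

(16, 20)

First slot: +5 each step; -4, 1, 6, 11 → 16.
For the second slot, always 4 more than the first slot: 0, 5, 10, 15 → 20.
So the next element is (16, 20).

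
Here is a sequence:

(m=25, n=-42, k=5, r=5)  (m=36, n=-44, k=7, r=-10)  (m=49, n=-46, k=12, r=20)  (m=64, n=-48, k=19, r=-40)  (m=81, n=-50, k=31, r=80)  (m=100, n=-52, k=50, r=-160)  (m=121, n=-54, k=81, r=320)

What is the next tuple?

(m=144, n=-56, k=131, r=-640)

M — perfect squares: 5², 6², 7², …: 25, 36, 49, 64, 81, 100, 121 → 144.
N — −2 each step: -42, -44, -46, -48, -50, -52, -54 → -56.
K — each term is the sum of the two before it: 5, 7, 12, 19, 31, 50, 81 → 131.
For the r, ×(-2) each step: 5, -10, 20, -40, 80, -160, 320 → -640.
Combining the parts gives (m=144, n=-56, k=131, r=-640).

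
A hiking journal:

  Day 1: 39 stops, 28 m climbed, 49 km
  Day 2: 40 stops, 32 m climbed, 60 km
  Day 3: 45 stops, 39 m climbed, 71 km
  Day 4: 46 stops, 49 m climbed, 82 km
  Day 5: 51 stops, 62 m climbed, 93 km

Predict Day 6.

52 stops, 78 m climbed, 104 km

Stops — alternating steps +1, +5, +1, +5, …: 39, 40, 45, 46, 51 → 52.
For the m climbed, differences are 4, 7, 10, … (increasing by 3 each time): 28, 32, 39, 49, 62 → 78.
Km: +11 each step, so 49, 60, 71, 82, 93 → 104.
So the next row is 52 stops, 78 m climbed, 104 km.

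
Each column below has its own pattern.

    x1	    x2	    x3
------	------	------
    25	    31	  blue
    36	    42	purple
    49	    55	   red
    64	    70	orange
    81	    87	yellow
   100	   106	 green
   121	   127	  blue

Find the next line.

Column x1 — perfect squares: 5², 6², 7², …: 25, 36, 49, 64, 81, 100, 121 → 144.
Column x2: always 6 more than the column x1; 31, 42, 55, 70, 87, 106, 127 → 150.
Column x3 goes blue, purple, red, orange, yellow, green, blue → purple (repeats blue → purple → red → orange → yellow → green).
Combining the parts gives 144  150  purple.

144  150  purple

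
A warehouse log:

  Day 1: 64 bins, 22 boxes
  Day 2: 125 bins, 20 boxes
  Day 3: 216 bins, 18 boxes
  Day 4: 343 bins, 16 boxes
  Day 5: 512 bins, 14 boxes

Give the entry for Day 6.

729 bins, 12 boxes

Bins: perfect cubes: 4³, 5³, 6³, …, so 64, 125, 216, 343, 512 → 729.
Boxes goes 22, 20, 18, 16, 14 → 12 (−2 each step).
Combining the parts gives 729 bins, 12 boxes.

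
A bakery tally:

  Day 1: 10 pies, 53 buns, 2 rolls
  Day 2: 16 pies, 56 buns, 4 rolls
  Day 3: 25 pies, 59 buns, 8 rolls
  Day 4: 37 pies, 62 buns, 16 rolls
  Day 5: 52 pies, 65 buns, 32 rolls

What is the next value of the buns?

Pies — differences are 6, 9, 12, … (increasing by 3 each time): 10, 16, 25, 37, 52 → 70.
Buns — +3 each step: 53, 56, 59, 62, 65 → 68.
Rolls: 2, 4, 8, 16, 32 → 64 (×2 each step).

68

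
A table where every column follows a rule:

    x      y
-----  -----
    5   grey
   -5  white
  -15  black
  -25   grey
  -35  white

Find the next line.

-45  black

Column x — −10 each step: 5, -5, -15, -25, -35 → -45.
Column y — repeats grey → white → black: grey, white, black, grey, white → black.
Combining the parts gives -45  black.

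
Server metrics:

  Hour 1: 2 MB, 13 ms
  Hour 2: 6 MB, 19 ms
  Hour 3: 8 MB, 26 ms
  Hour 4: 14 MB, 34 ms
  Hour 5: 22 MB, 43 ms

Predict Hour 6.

36 MB, 53 ms

MB — each term is the sum of the two before it: 2, 6, 8, 14, 22 → 36.
Ms: differences are 6, 7, 8, … (increasing by 1 each time), so 13, 19, 26, 34, 43 → 53.
Putting it together: 36 MB, 53 ms.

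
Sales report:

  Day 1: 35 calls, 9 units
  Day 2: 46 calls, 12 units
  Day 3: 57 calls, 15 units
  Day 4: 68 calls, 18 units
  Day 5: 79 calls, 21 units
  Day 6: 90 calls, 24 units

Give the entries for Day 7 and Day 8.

Calls — +11 each step: 35, 46, 57, 68, 79, 90 → 101 → 112.
Units: 9, 12, 15, 18, 21, 24 → 27 → 30 (+3 each step).
So the next two records are 101 calls, 27 units and 112 calls, 30 units.

101 calls, 27 units; 112 calls, 30 units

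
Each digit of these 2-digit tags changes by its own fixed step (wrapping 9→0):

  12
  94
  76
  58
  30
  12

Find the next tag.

94

For the first digit, −2 each step, mod 10: 1, 9, 7, 5, 3, 1 → 9.
Second digit — +2 each step, mod 10: 2, 4, 6, 8, 0, 2 → 4.
Putting it together: 94.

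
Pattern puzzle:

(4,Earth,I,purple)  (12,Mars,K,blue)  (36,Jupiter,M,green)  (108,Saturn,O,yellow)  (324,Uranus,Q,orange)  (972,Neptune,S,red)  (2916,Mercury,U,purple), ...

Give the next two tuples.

First coordinate — ×3 each step: 4, 12, 36, 108, 324, 972, 2916 → 8748 → 26244.
For the planet, runs through the planets Mercury→Neptune: Earth, Mars, Jupiter, Saturn, Uranus, Neptune, Mercury → Venus → Earth.
Letter — letters move forward 2 places in the alphabet: I, K, M, O, Q, S, U → W → Y.
Colour goes purple, blue, green, yellow, orange, red, purple → blue → green (repeats purple → blue → green → yellow → orange → red).
So the next two tuples are (8748,Venus,W,blue) and (26244,Earth,Y,green).

(8748,Venus,W,blue), (26244,Earth,Y,green)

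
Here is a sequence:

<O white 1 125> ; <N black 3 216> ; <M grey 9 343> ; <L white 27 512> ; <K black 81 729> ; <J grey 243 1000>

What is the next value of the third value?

729

Letter: letters move back 1 place in the alphabet, so O, N, M, L, K, J → I.
Shade: repeats white → black → grey, so white, black, grey, white, black, grey → white.
Third value: ×3 each step; 1, 3, 9, 27, 81, 243 → 729.
Fourth value: 125, 216, 343, 512, 729, 1000 → 1331 (perfect cubes: 5³, 6³, 7³, …).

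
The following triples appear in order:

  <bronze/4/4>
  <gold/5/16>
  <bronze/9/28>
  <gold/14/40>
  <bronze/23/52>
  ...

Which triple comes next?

<gold/37/64>

Rank: alternates bronze ↔ gold; bronze, gold, bronze, gold, bronze → gold.
Second value goes 4, 5, 9, 14, 23 → 37 (each term is the sum of the two before it).
For the third value, +12 each step: 4, 16, 28, 40, 52 → 64.
Combining the parts gives <gold/37/64>.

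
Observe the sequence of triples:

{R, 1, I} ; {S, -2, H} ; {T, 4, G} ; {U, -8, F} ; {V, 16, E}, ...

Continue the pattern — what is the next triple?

{W, -32, D}

First letter: letters move forward 1 place in the alphabet; R, S, T, U, V → W.
Second entry goes 1, -2, 4, -8, 16 → -32 (×(-2) each step).
Second letter: letters move back 1 place in the alphabet, so I, H, G, F, E → D.
Putting it together: {W, -32, D}.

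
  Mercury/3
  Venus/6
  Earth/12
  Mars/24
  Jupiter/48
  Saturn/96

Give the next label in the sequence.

Planet: runs through the planets Mercury→Neptune, so Mercury, Venus, Earth, Mars, Jupiter, Saturn → Uranus.
Second component: 3, 6, 12, 24, 48, 96 → 192 (×2 each step).
Combining the parts gives Uranus/192.

Uranus/192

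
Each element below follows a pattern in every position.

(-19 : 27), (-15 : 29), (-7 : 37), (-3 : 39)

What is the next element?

First component: -19, -15, -7, -3 → 5 (alternating steps +4, +8, +4, +8, …).
Second component — alternating steps +2, +8, +2, +8, …: 27, 29, 37, 39 → 47.
Putting it together: (5 : 47).

(5 : 47)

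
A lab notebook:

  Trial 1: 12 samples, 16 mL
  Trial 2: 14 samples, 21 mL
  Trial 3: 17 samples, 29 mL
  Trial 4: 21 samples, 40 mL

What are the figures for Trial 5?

Samples goes 12, 14, 17, 21 → 26 (differences are 2, 3, 4, … (increasing by 1 each time)).
ML goes 16, 21, 29, 40 → 54 (differences are 5, 8, 11, … (increasing by 3 each time)).
So the next record is 26 samples, 54 mL.

26 samples, 54 mL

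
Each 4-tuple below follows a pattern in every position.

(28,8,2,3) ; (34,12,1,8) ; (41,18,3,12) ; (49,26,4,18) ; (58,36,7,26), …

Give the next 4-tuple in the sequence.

First entry — differences are 6, 7, 8, … (increasing by 1 each time): 28, 34, 41, 49, 58 → 68.
Second entry: differences are 4, 6, 8, … (increasing by 2 each time); 8, 12, 18, 26, 36 → 48.
Third entry: 2, 1, 3, 4, 7 → 11 (each term is the sum of the two before it).
Fourth entry: always the previous value of the second entry, so 3, 8, 12, 18, 26 → 36.
So the next 4-tuple is (68,48,11,36).

(68,48,11,36)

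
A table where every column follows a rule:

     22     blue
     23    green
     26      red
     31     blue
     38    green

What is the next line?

First component: differences are 1, 3, 5, … (increasing by 2 each time); 22, 23, 26, 31, 38 → 47.
Colour goes blue, green, red, blue, green → red (repeats blue → green → red).
So the next line is 47  red.

47  red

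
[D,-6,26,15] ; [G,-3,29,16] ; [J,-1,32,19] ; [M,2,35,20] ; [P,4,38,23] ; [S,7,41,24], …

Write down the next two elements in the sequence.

Letter: letters move forward 3 places in the alphabet, so D, G, J, M, P, S → V → Y.
Second value: alternating steps +3, +2, +3, +2, …, so -6, -3, -1, 2, 4, 7 → 9 → 12.
Third value: 26, 29, 32, 35, 38, 41 → 44 → 47 (+3 each step).
Fourth value — alternating steps +1, +3, +1, +3, …: 15, 16, 19, 20, 23, 24 → 27 → 28.
Putting the parts together: [V,9,44,27] and then [Y,12,47,28].

[V,9,44,27], [Y,12,47,28]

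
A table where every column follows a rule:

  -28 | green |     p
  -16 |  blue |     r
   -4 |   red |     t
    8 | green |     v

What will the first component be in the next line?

20

First component: -28, -16, -4, 8 → 20 (+12 each step).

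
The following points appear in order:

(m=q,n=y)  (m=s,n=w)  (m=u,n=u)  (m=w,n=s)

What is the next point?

M — letters move forward 2 places in the alphabet: q, s, u, w → y.
N: y, w, u, s → q (letters move back 2 places in the alphabet).
So the next point is (m=y,n=q).

(m=y,n=q)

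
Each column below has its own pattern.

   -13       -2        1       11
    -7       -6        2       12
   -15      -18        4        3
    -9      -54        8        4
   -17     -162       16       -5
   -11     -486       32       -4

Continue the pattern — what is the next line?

For the first component, alternating steps +6, −8, +6, −8, …: -13, -7, -15, -9, -17, -11 → -19.
Second component goes -2, -6, -18, -54, -162, -486 → -1458 (×3 each step).
Third component: ×2 each step, so 1, 2, 4, 8, 16, 32 → 64.
For the fourth component, alternating steps +1, −9, +1, −9, …: 11, 12, 3, 4, -5, -4 → -13.
So the next line is -19  -1458  64  -13.

-19  -1458  64  -13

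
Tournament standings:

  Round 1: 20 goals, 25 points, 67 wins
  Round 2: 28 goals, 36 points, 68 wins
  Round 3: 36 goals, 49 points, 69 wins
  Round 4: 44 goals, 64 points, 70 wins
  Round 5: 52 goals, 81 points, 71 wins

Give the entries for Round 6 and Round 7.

Goals: 20, 28, 36, 44, 52 → 60 → 68 (+8 each step).
Points: 25, 36, 49, 64, 81 → 100 → 121 (perfect squares: 5², 6², 7², …).
Wins — +1 each step: 67, 68, 69, 70, 71 → 72 → 73.
So the next two lines are 60 goals, 100 points, 72 wins and 68 goals, 121 points, 73 wins.

60 goals, 100 points, 72 wins; 68 goals, 121 points, 73 wins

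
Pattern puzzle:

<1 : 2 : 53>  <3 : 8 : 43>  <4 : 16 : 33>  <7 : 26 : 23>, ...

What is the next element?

For the first entry, each term is the sum of the two before it: 1, 3, 4, 7 → 11.
Second entry — differences are 6, 8, 10, … (increasing by 2 each time): 2, 8, 16, 26 → 38.
Third entry — −10 each step: 53, 43, 33, 23 → 13.
So the next element is <11 : 38 : 13>.

<11 : 38 : 13>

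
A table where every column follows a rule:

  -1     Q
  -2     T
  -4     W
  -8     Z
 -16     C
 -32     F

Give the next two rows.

-64  I; -128  L

First component: ×2 each step; -1, -2, -4, -8, -16, -32 → -64 → -128.
Letter: Q, T, W, Z, C, F → I → L (letters move forward 3 places in the alphabet, wrapping Z→A).
So the next two rows are -64  I and -128  L.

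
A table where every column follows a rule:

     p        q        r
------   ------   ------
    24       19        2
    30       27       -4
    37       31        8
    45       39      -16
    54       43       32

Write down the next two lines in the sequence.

64  51  -64; 75  55  128

Column p: 24, 30, 37, 45, 54 → 64 → 75 (differences are 6, 7, 8, … (increasing by 1 each time)).
Column q goes 19, 27, 31, 39, 43 → 51 → 55 (alternating steps +8, +4, +8, +4, …).
Column r: ×(-2) each step; 2, -4, 8, -16, 32 → -64 → 128.
So the next two lines are 64  51  -64 and 75  55  128.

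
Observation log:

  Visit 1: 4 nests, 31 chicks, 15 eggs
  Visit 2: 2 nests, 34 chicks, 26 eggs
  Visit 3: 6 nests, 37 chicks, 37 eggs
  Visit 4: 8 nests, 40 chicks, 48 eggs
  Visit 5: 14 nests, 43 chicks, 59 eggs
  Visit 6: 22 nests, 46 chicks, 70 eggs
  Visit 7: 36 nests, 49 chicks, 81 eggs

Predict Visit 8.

Nests: each term is the sum of the two before it; 4, 2, 6, 8, 14, 22, 36 → 58.
Chicks: +3 each step; 31, 34, 37, 40, 43, 46, 49 → 52.
Eggs goes 15, 26, 37, 48, 59, 70, 81 → 92 (+11 each step).
So the next row is 58 nests, 52 chicks, 92 eggs.

58 nests, 52 chicks, 92 eggs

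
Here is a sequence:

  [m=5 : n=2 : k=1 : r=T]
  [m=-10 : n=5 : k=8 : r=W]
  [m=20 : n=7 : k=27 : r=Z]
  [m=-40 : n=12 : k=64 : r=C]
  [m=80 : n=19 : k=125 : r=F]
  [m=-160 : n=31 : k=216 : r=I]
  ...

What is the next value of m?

M: ×(-2) each step; 5, -10, 20, -40, 80, -160 → 320.

320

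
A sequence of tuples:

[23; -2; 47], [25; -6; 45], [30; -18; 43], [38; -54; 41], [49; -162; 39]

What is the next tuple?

For the first slot, differences are 2, 5, 8, … (increasing by 3 each time): 23, 25, 30, 38, 49 → 63.
Second slot: ×3 each step; -2, -6, -18, -54, -162 → -486.
Third slot goes 47, 45, 43, 41, 39 → 37 (−2 each step).
So the next tuple is [63; -486; 37].

[63; -486; 37]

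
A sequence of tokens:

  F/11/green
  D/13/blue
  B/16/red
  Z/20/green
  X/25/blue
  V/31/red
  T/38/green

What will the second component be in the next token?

46

Second component: differences are 2, 3, 4, … (increasing by 1 each time), so 11, 13, 16, 20, 25, 31, 38 → 46.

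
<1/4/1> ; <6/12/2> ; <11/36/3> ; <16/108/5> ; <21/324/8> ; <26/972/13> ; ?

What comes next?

<31/2916/21>

First value — +5 each step: 1, 6, 11, 16, 21, 26 → 31.
For the second value, ×3 each step: 4, 12, 36, 108, 324, 972 → 2916.
Third value: 1, 2, 3, 5, 8, 13 → 21 (each term is the sum of the two before it).
Combining the parts gives <31/2916/21>.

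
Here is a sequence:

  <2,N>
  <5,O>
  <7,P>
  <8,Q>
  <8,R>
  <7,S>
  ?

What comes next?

<5,T>

First part: differences are 3, 2, 1, … (decreasing by 1 each time); 2, 5, 7, 8, 8, 7 → 5.
Letter: N, O, P, Q, R, S → T (letters move forward 1 place in the alphabet).
Combining the parts gives <5,T>.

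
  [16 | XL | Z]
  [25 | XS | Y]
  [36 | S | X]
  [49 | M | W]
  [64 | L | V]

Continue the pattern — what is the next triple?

[81 | XL | U]

First coordinate goes 16, 25, 36, 49, 64 → 81 (perfect squares: 4², 5², 6², …).
Size: XL, XS, S, M, L → XL (runs through clothing sizes XS→XL).
For the letter, letters move back 1 place in the alphabet: Z, Y, X, W, V → U.
So the next triple is [81 | XL | U].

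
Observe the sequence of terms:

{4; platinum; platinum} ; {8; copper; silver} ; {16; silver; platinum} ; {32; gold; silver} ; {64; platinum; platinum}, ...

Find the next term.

First component: 4, 8, 16, 32, 64 → 128 (×2 each step).
First metal: repeats platinum → copper → silver → gold; platinum, copper, silver, gold, platinum → copper.
Second metal — alternates platinum ↔ silver: platinum, silver, platinum, silver, platinum → silver.
So the next term is {128; copper; silver}.

{128; copper; silver}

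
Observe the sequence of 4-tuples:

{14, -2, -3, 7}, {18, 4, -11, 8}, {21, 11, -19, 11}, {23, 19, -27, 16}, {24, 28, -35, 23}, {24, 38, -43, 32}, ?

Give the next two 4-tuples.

{23, 49, -51, 43}, {21, 61, -59, 56}

For the first part, differences are 4, 3, 2, … (decreasing by 1 each time): 14, 18, 21, 23, 24, 24 → 23 → 21.
Second part: differences are 6, 7, 8, … (increasing by 1 each time); -2, 4, 11, 19, 28, 38 → 49 → 61.
Third part: −8 each step; -3, -11, -19, -27, -35, -43 → -51 → -59.
Fourth part: differences are 1, 3, 5, … (increasing by 2 each time), so 7, 8, 11, 16, 23, 32 → 43 → 56.
Putting the parts together: {23, 49, -51, 43} and then {21, 61, -59, 56}.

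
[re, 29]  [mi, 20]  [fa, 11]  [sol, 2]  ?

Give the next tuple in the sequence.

Note goes re, mi, fa, sol → la (runs through the solfège scale do→ti).
Second component: −9 each step, so 29, 20, 11, 2 → -7.
So the next tuple is [la, -7].

[la, -7]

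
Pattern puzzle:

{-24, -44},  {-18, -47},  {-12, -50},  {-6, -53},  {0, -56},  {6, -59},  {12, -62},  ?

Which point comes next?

{18, -65}

First entry: -24, -18, -12, -6, 0, 6, 12 → 18 (+6 each step).
For the second entry, −3 each step: -44, -47, -50, -53, -56, -59, -62 → -65.
So the next point is {18, -65}.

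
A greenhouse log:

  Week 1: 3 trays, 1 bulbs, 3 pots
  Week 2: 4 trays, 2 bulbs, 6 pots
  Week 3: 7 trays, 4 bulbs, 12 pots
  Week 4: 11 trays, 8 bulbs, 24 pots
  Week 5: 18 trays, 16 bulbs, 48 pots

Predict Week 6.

Trays — each term is the sum of the two before it: 3, 4, 7, 11, 18 → 29.
Bulbs: 1, 2, 4, 8, 16 → 32 (×2 each step).
Pots: ×2 each step, so 3, 6, 12, 24, 48 → 96.
So the next record is 29 trays, 32 bulbs, 96 pots.

29 trays, 32 bulbs, 96 pots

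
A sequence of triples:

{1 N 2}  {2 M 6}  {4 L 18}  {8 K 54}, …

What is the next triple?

First part: 1, 2, 4, 8 → 16 (×2 each step).
Letter: letters move back 1 place in the alphabet; N, M, L, K → J.
Third part: 2, 6, 18, 54 → 162 (×3 each step).
Putting it together: {16 J 162}.

{16 J 162}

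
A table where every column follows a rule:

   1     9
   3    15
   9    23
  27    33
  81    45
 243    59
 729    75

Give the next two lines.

First component: ×3 each step, so 1, 3, 9, 27, 81, 243, 729 → 2187 → 6561.
Second component: differences are 6, 8, 10, … (increasing by 2 each time), so 9, 15, 23, 33, 45, 59, 75 → 93 → 113.
So the next two lines are 2187  93 and 6561  113.

2187  93; 6561  113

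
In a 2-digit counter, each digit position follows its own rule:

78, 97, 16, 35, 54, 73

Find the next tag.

First digit — +2 each step, mod 10: 7, 9, 1, 3, 5, 7 → 9.
Second digit — −1 each step, mod 10: 8, 7, 6, 5, 4, 3 → 2.
So the next tag is 92.

92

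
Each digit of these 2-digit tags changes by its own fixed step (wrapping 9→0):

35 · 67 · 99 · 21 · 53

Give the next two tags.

85 then 17

First digit: 3, 6, 9, 2, 5 → 8 → 1 (+3 each step, mod 10).
Second digit — +2 each step, mod 10: 5, 7, 9, 1, 3 → 5 → 7.
So the next two tags are 85 and 17.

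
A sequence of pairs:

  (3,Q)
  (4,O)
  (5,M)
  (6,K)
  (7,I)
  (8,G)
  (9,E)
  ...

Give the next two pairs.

First slot: +1 each step; 3, 4, 5, 6, 7, 8, 9 → 10 → 11.
Letter: letters move back 2 places in the alphabet; Q, O, M, K, I, G, E → C → A.
Putting the parts together: (10,C) and then (11,A).

(10,C), (11,A)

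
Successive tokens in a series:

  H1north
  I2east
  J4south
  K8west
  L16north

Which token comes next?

M32east

Letter: letters move forward 1 place in the alphabet, so H, I, J, K, L → M.
Second component: 1, 2, 4, 8, 16 → 32 (×2 each step).
Direction goes north, east, south, west, north → east (repeats north → east → south → west).
So the next token is M32east.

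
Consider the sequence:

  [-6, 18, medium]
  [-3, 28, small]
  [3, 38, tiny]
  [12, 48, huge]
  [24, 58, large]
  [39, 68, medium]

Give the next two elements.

[57, 78, small], [78, 88, tiny]

First coordinate: differences are 3, 6, 9, … (increasing by 3 each time), so -6, -3, 3, 12, 24, 39 → 57 → 78.
Second coordinate: +10 each step; 18, 28, 38, 48, 58, 68 → 78 → 88.
Size goes medium, small, tiny, huge, large, medium → small → tiny (repeats medium → small → tiny → huge → large).
Putting the parts together: [57, 78, small] and then [78, 88, tiny].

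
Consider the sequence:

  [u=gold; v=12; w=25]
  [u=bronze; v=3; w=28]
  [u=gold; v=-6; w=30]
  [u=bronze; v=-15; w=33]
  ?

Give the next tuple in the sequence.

U: gold, bronze, gold, bronze → gold (alternates gold ↔ bronze).
For the v, −9 each step: 12, 3, -6, -15 → -24.
W: alternating steps +3, +2, +3, +2, …, so 25, 28, 30, 33 → 35.
So the next tuple is [u=gold; v=-24; w=35].

[u=gold; v=-24; w=35]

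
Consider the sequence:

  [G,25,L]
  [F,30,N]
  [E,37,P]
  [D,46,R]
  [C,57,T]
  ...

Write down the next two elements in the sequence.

First letter goes G, F, E, D, C → B → A (letters move back 1 place in the alphabet).
Second part — differences are 5, 7, 9, … (increasing by 2 each time): 25, 30, 37, 46, 57 → 70 → 85.
Second letter goes L, N, P, R, T → V → X (letters move forward 2 places in the alphabet).
So the next two elements are [B,70,V] and [A,85,X].

[B,70,V], [A,85,X]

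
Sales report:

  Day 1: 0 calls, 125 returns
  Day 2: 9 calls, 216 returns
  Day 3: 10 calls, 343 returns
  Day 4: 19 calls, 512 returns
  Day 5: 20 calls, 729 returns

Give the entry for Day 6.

29 calls, 1000 returns

For the calls, alternating steps +9, +1, +9, +1, …: 0, 9, 10, 19, 20 → 29.
Returns goes 125, 216, 343, 512, 729 → 1000 (perfect cubes: 5³, 6³, 7³, …).
Combining the parts gives 29 calls, 1000 returns.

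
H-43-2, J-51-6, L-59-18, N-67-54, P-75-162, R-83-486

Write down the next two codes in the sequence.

T-91-1458, V-99-4374

For the letter, letters move forward 2 places in the alphabet: H, J, L, N, P, R → T → V.
Second component: 43, 51, 59, 67, 75, 83 → 91 → 99 (+8 each step).
Third component: 2, 6, 18, 54, 162, 486 → 1458 → 4374 (×3 each step).
Putting the parts together: T-91-1458 and then V-99-4374.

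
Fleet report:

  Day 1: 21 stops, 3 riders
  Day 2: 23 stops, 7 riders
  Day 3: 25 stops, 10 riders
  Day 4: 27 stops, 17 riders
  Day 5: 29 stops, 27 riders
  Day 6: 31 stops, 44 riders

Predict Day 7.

Stops goes 21, 23, 25, 27, 29, 31 → 33 (+2 each step).
Riders goes 3, 7, 10, 17, 27, 44 → 71 (each term is the sum of the two before it).
Combining the parts gives 33 stops, 71 riders.

33 stops, 71 riders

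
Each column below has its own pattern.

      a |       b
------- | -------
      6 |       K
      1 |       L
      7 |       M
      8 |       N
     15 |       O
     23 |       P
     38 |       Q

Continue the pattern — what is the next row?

Column a: 6, 1, 7, 8, 15, 23, 38 → 61 (each term is the sum of the two before it).
Column b: letters move forward 1 place in the alphabet; K, L, M, N, O, P, Q → R.
Combining the parts gives 61  R.

61  R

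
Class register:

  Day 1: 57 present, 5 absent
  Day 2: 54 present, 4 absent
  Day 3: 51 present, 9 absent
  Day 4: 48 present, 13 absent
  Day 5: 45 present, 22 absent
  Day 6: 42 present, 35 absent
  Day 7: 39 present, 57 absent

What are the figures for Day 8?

36 present, 92 absent

Present: −3 each step, so 57, 54, 51, 48, 45, 42, 39 → 36.
Absent: each term is the sum of the two before it, so 5, 4, 9, 13, 22, 35, 57 → 92.
Combining the parts gives 36 present, 92 absent.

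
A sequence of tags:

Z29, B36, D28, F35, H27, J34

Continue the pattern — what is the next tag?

Letter — letters move forward 2 places in the alphabet, wrapping Z→A: Z, B, D, F, H, J → L.
Second component: alternating steps +7, −8, +7, −8, …; 29, 36, 28, 35, 27, 34 → 26.
Putting it together: L26.

L26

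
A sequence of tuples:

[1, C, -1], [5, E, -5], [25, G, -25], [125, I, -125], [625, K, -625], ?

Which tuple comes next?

[3125, M, -3125]

First entry: ×5 each step, so 1, 5, 25, 125, 625 → 3125.
Letter goes C, E, G, I, K → M (letters move forward 2 places in the alphabet).
For the third entry, always the negative of the first entry: -1, -5, -25, -125, -625 → -3125.
Putting it together: [3125, M, -3125].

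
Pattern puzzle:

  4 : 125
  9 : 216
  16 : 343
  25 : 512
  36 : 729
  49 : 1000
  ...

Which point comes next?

64 : 1331

First value: 4, 9, 16, 25, 36, 49 → 64 (perfect squares: 2², 3², 4², …).
Second value: perfect cubes: 5³, 6³, 7³, …; 125, 216, 343, 512, 729, 1000 → 1331.
Combining the parts gives 64 : 1331.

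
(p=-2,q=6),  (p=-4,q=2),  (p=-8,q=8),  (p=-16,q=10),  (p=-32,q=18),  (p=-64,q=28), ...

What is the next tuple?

(p=-128,q=46)

For the p, ×2 each step: -2, -4, -8, -16, -32, -64 → -128.
Q — each term is the sum of the two before it: 6, 2, 8, 10, 18, 28 → 46.
Putting it together: (p=-128,q=46).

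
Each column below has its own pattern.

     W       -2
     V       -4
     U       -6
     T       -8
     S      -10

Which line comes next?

Letter: W, V, U, T, S → R (letters move back 1 place in the alphabet).
For the second component, −2 each step: -2, -4, -6, -8, -10 → -12.
Putting it together: R  -12.

R  -12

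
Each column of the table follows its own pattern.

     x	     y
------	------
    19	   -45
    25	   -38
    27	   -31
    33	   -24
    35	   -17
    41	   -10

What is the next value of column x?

Column x: alternating steps +6, +2, +6, +2, …; 19, 25, 27, 33, 35, 41 → 43.

43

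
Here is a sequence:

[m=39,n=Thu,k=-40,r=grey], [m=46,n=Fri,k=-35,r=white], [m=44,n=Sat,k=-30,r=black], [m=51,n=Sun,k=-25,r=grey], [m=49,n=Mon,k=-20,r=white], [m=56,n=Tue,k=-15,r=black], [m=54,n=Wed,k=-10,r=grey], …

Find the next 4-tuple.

M: alternating steps +7, −2, +7, −2, …; 39, 46, 44, 51, 49, 56, 54 → 61.
N — runs through the weekdays Mon→Sun: Thu, Fri, Sat, Sun, Mon, Tue, Wed → Thu.
For the k, +5 each step: -40, -35, -30, -25, -20, -15, -10 → -5.
For the r, repeats grey → white → black: grey, white, black, grey, white, black, grey → white.
Combining the parts gives [m=61,n=Thu,k=-5,r=white].

[m=61,n=Thu,k=-5,r=white]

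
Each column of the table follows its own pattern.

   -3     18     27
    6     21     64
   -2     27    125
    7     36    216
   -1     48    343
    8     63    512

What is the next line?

First component: -3, 6, -2, 7, -1, 8 → 0 (alternating steps +9, −8, +9, −8, …).
Second component: differences are 3, 6, 9, … (increasing by 3 each time), so 18, 21, 27, 36, 48, 63 → 81.
Third component: 27, 64, 125, 216, 343, 512 → 729 (perfect cubes: 3³, 4³, 5³, …).
Combining the parts gives 0  81  729.

0  81  729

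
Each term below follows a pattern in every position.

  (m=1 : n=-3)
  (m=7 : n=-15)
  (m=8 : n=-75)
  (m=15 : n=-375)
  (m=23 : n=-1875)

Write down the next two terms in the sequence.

(m=38 : n=-9375), (m=61 : n=-46875)

M goes 1, 7, 8, 15, 23 → 38 → 61 (each term is the sum of the two before it).
For the n, ×5 each step: -3, -15, -75, -375, -1875 → -9375 → -46875.
So the next two terms are (m=38 : n=-9375) and (m=61 : n=-46875).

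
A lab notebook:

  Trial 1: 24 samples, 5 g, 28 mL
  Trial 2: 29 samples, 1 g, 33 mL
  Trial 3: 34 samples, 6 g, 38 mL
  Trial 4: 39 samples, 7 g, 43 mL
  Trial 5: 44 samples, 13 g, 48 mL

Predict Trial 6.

49 samples, 20 g, 53 mL

Samples: +5 each step, so 24, 29, 34, 39, 44 → 49.
G: 5, 1, 6, 7, 13 → 20 (each term is the sum of the two before it).
ML: +5 each step, so 28, 33, 38, 43, 48 → 53.
So the next line is 49 samples, 20 g, 53 mL.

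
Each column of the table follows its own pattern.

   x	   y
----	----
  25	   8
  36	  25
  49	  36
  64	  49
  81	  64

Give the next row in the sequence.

100  81

Column x: 25, 36, 49, 64, 81 → 100 (perfect squares: 5², 6², 7², …).
Column y goes 8, 25, 36, 49, 64 → 81 (always the previous value of the column x).
So the next row is 100  81.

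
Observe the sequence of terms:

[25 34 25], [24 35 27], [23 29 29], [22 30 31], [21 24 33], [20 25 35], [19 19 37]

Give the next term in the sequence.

First slot: −1 each step, so 25, 24, 23, 22, 21, 20, 19 → 18.
Second slot: 34, 35, 29, 30, 24, 25, 19 → 20 (alternating steps +1, −6, +1, −6, …).
Third slot: +2 each step, so 25, 27, 29, 31, 33, 35, 37 → 39.
Putting it together: [18 20 39].

[18 20 39]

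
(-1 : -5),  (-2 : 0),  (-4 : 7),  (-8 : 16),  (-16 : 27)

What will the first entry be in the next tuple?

-32

First entry: ×2 each step; -1, -2, -4, -8, -16 → -32.
Second entry — differences are 5, 7, 9, … (increasing by 2 each time): -5, 0, 7, 16, 27 → 40.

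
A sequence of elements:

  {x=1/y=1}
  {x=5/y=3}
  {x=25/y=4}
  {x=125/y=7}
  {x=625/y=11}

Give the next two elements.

{x=3125/y=18}, {x=15625/y=29}

X: ×5 each step, so 1, 5, 25, 125, 625 → 3125 → 15625.
Y: each term is the sum of the two before it, so 1, 3, 4, 7, 11 → 18 → 29.
So the next two elements are {x=3125/y=18} and {x=15625/y=29}.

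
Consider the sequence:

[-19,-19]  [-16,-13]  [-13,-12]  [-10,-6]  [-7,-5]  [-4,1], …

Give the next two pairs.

First entry goes -19, -16, -13, -10, -7, -4 → -1 → 2 (+3 each step).
Second entry goes -19, -13, -12, -6, -5, 1 → 2 → 8 (alternating steps +6, +1, +6, +1, …).
So the next two pairs are [-1,2] and [2,8].

[-1,2], [2,8]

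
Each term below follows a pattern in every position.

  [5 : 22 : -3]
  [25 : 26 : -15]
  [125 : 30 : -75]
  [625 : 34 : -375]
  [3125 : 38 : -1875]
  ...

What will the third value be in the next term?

Third value: ×5 each step; -3, -15, -75, -375, -1875 → -9375.

-9375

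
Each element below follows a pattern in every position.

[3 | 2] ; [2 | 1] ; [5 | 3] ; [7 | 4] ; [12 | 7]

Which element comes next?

For the first slot, each term is the sum of the two before it: 3, 2, 5, 7, 12 → 19.
Second slot: each term is the sum of the two before it; 2, 1, 3, 4, 7 → 11.
Putting it together: [19 | 11].

[19 | 11]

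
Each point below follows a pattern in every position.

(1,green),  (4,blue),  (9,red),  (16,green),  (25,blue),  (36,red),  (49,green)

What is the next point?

First slot goes 1, 4, 9, 16, 25, 36, 49 → 64 (perfect squares: 1², 2², 3², …).
Colour: repeats green → blue → red; green, blue, red, green, blue, red, green → blue.
Putting it together: (64,blue).

(64,blue)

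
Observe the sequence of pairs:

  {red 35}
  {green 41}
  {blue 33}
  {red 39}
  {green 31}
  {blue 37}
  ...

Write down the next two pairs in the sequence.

Colour goes red, green, blue, red, green, blue → red → green (repeats red → green → blue).
Second entry — alternating steps +6, −8, +6, −8, …: 35, 41, 33, 39, 31, 37 → 29 → 35.
Putting the parts together: {red 29} and then {green 35}.

{red 29}, {green 35}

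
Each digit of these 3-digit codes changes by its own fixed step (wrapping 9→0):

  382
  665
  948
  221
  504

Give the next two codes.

First digit: +3 each step, mod 10; 3, 6, 9, 2, 5 → 8 → 1.
Second digit: 8, 6, 4, 2, 0 → 8 → 6 (−2 each step, mod 10).
Third digit — +3 each step, mod 10: 2, 5, 8, 1, 4 → 7 → 0.
So the next two codes are 887 and 160.

887, 160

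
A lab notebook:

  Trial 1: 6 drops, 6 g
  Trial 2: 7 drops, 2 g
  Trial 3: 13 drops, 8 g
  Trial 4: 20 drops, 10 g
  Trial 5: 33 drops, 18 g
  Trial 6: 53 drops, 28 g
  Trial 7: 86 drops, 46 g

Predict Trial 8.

Drops: each term is the sum of the two before it; 6, 7, 13, 20, 33, 53, 86 → 139.
G — each term is the sum of the two before it: 6, 2, 8, 10, 18, 28, 46 → 74.
Combining the parts gives 139 drops, 74 g.

139 drops, 74 g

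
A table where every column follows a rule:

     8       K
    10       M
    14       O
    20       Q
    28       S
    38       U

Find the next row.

50  W

First component — differences are 2, 4, 6, … (increasing by 2 each time): 8, 10, 14, 20, 28, 38 → 50.
Letter: K, M, O, Q, S, U → W (letters move forward 2 places in the alphabet).
So the next row is 50  W.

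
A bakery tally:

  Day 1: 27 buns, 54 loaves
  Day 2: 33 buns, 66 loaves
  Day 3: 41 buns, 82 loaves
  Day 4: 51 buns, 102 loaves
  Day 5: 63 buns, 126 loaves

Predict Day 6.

77 buns, 154 loaves

Buns goes 27, 33, 41, 51, 63 → 77 (differences are 6, 8, 10, … (increasing by 2 each time)).
For the loaves, always 2 × the buns: 54, 66, 82, 102, 126 → 154.
Putting it together: 77 buns, 154 loaves.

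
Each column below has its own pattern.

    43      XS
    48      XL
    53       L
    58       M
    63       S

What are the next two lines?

First component goes 43, 48, 53, 58, 63 → 68 → 73 (+5 each step).
Size: runs backward through clothing sizes XS→XL; XS, XL, L, M, S → XS → XL.
So the next two lines are 68  XS and 73  XL.

68  XS; 73  XL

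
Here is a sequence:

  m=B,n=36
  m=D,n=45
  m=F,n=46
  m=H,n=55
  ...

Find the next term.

M: letters move forward 2 places in the alphabet; B, D, F, H → J.
N goes 36, 45, 46, 55 → 56 (alternating steps +9, +1, +9, +1, …).
So the next term is m=J,n=56.

m=J,n=56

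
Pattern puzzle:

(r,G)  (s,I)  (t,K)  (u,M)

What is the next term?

(v,O)

For the first letter, letters move forward 1 place in the alphabet: r, s, t, u → v.
Second letter: G, I, K, M → O (letters move forward 2 places in the alphabet).
Putting it together: (v,O).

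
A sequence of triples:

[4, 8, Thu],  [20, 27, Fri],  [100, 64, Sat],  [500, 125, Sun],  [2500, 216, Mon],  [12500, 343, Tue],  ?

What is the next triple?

First coordinate: 4, 20, 100, 500, 2500, 12500 → 62500 (×5 each step).
Second coordinate — perfect cubes: 2³, 3³, 4³, …: 8, 27, 64, 125, 216, 343 → 512.
Day: Thu, Fri, Sat, Sun, Mon, Tue → Wed (runs through the weekdays Mon→Sun).
Combining the parts gives [62500, 512, Wed].

[62500, 512, Wed]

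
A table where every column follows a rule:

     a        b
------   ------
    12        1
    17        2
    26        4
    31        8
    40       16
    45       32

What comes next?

54  64

Column a — alternating steps +5, +9, +5, +9, …: 12, 17, 26, 31, 40, 45 → 54.
Column b: 1, 2, 4, 8, 16, 32 → 64 (×2 each step).
Putting it together: 54  64.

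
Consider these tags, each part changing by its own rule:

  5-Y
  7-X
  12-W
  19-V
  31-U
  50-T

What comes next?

81-S

First component: 5, 7, 12, 19, 31, 50 → 81 (each term is the sum of the two before it).
For the letter, letters move back 1 place in the alphabet: Y, X, W, V, U, T → S.
So the next tag is 81-S.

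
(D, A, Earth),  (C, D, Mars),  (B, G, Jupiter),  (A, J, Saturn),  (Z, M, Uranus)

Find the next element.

For the first letter, letters move back 1 place in the alphabet, wrapping A→Z: D, C, B, A, Z → Y.
Second letter goes A, D, G, J, M → P (letters move forward 3 places in the alphabet).
Planet: runs through the planets Mercury→Neptune; Earth, Mars, Jupiter, Saturn, Uranus → Neptune.
Combining the parts gives (Y, P, Neptune).

(Y, P, Neptune)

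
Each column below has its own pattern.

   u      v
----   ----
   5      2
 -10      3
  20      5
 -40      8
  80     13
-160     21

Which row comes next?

320  34

Column u: ×(-2) each step; 5, -10, 20, -40, 80, -160 → 320.
For the column v, each term is the sum of the two before it: 2, 3, 5, 8, 13, 21 → 34.
So the next row is 320  34.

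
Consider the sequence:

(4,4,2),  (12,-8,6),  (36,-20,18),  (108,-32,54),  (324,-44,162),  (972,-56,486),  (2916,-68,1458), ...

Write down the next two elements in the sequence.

(8748,-80,4374), (26244,-92,13122)

For the first slot, ×3 each step: 4, 12, 36, 108, 324, 972, 2916 → 8748 → 26244.
Second slot: −12 each step, so 4, -8, -20, -32, -44, -56, -68 → -80 → -92.
Third slot: ×3 each step; 2, 6, 18, 54, 162, 486, 1458 → 4374 → 13122.
Putting the parts together: (8748,-80,4374) and then (26244,-92,13122).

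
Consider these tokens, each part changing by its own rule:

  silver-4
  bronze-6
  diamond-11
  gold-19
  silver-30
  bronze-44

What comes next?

diamond-61

Rank: repeats silver → bronze → diamond → gold, so silver, bronze, diamond, gold, silver, bronze → diamond.
For the second component, differences are 2, 5, 8, … (increasing by 3 each time): 4, 6, 11, 19, 30, 44 → 61.
So the next token is diamond-61.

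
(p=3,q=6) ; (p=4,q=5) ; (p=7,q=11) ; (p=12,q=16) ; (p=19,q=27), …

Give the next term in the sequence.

For the p, differences are 1, 3, 5, … (increasing by 2 each time): 3, 4, 7, 12, 19 → 28.
Q: 6, 5, 11, 16, 27 → 43 (each term is the sum of the two before it).
Combining the parts gives (p=28,q=43).

(p=28,q=43)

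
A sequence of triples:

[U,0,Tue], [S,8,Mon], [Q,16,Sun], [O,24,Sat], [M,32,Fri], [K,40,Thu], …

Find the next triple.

Letter: letters move back 2 places in the alphabet; U, S, Q, O, M, K → I.
Second part: +8 each step, so 0, 8, 16, 24, 32, 40 → 48.
Day: runs backward through the weekdays Mon→Sun; Tue, Mon, Sun, Sat, Fri, Thu → Wed.
Putting it together: [I,48,Wed].

[I,48,Wed]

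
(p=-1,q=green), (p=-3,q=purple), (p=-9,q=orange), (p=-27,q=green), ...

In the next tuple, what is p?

P — ×3 each step: -1, -3, -9, -27 → -81.

-81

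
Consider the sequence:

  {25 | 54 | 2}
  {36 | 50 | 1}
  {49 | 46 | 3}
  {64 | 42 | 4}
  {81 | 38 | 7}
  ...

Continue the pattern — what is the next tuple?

First entry: perfect squares: 5², 6², 7², …, so 25, 36, 49, 64, 81 → 100.
Second entry — −4 each step: 54, 50, 46, 42, 38 → 34.
Third entry: 2, 1, 3, 4, 7 → 11 (each term is the sum of the two before it).
So the next tuple is {100 | 34 | 11}.

{100 | 34 | 11}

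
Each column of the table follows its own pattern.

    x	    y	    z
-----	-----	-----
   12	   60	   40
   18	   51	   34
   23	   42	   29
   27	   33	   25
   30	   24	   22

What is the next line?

Column x: differences are 6, 5, 4, … (decreasing by 1 each time); 12, 18, 23, 27, 30 → 32.
Column y: −9 each step, so 60, 51, 42, 33, 24 → 15.
Column z: together with the column x always sums to 52; 40, 34, 29, 25, 22 → 20.
Putting it together: 32  15  20.

32  15  20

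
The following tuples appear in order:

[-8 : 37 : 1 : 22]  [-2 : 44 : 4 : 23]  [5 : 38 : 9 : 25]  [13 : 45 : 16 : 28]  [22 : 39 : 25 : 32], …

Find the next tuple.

[32 : 46 : 36 : 37]

For the first component, differences are 6, 7, 8, … (increasing by 1 each time): -8, -2, 5, 13, 22 → 32.
Second component: alternating steps +7, −6, +7, −6, …, so 37, 44, 38, 45, 39 → 46.
For the third component, perfect squares: 1², 2², 3², …: 1, 4, 9, 16, 25 → 36.
Fourth component goes 22, 23, 25, 28, 32 → 37 (differences are 1, 2, 3, … (increasing by 1 each time)).
Combining the parts gives [32 : 46 : 36 : 37].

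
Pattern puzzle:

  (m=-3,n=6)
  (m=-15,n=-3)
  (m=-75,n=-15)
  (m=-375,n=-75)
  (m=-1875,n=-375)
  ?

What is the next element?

M: ×5 each step; -3, -15, -75, -375, -1875 → -9375.
N — always the previous value of the m: 6, -3, -15, -75, -375 → -1875.
So the next element is (m=-9375,n=-1875).

(m=-9375,n=-1875)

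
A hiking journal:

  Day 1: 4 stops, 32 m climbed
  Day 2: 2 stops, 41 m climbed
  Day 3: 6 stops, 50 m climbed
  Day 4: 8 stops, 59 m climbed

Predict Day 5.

Stops: each term is the sum of the two before it; 4, 2, 6, 8 → 14.
M climbed — +9 each step: 32, 41, 50, 59 → 68.
Combining the parts gives 14 stops, 68 m climbed.

14 stops, 68 m climbed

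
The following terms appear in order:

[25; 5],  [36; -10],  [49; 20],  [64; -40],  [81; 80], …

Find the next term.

First slot: 25, 36, 49, 64, 81 → 100 (perfect squares: 5², 6², 7², …).
Second slot: ×(-2) each step, so 5, -10, 20, -40, 80 → -160.
Putting it together: [100; -160].

[100; -160]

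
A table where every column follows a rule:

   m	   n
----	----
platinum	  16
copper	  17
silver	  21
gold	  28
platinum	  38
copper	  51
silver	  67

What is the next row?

gold  86

Column m: platinum, copper, silver, gold, platinum, copper, silver → gold (repeats platinum → copper → silver → gold).
Column n goes 16, 17, 21, 28, 38, 51, 67 → 86 (differences are 1, 4, 7, … (increasing by 3 each time)).
So the next row is gold  86.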